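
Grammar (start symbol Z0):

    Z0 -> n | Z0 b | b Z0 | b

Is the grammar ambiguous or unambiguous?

Witness: b b

Derivation 1: Z0 ⇒ Z0 b ⇒ b b
Derivation 2: Z0 ⇒ b Z0 ⇒ b b

Two distinct leftmost derivations for the same string.

Ambiguous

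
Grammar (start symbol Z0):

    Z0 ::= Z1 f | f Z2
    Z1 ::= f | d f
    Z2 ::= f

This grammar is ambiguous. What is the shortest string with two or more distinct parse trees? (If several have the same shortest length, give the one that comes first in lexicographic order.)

length 2: f f has 2 parse trees

Two derivations of f f:
  Z0 ⇒ Z1 f ⇒ f f
  Z0 ⇒ f Z2 ⇒ f f

f f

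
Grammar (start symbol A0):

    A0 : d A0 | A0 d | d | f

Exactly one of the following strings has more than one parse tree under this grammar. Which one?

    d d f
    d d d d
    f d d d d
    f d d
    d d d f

d d f: 1 tree
d d d d: 8 trees
f d d d d: 1 tree
f d d: 1 tree
d d d f: 1 tree

d d d d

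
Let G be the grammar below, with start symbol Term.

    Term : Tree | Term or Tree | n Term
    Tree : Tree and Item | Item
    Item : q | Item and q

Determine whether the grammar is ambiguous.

Ambiguous

Witness: q and q

Derivation 1: Term ⇒ Tree ⇒ Tree and Item ⇒ Item and Item ⇒ q and Item ⇒ q and q
Derivation 2: Term ⇒ Tree ⇒ Item ⇒ Item and q ⇒ q and q

Two distinct leftmost derivations for the same string.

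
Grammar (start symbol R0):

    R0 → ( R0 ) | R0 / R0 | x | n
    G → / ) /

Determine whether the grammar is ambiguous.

Witness: n / n / n

Derivation 1: R0 ⇒ R0 / R0 ⇒ R0 / R0 / R0 ⇒ n / R0 / R0 ⇒ n / n / R0 ⇒ n / n / n
Derivation 2: R0 ⇒ R0 / R0 ⇒ n / R0 ⇒ n / R0 / R0 ⇒ n / n / R0 ⇒ n / n / n

Two distinct leftmost derivations for the same string.

Ambiguous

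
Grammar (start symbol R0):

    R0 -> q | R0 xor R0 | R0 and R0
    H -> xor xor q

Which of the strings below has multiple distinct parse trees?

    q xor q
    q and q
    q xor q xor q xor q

q xor q xor q xor q

q xor q: 1 tree
q and q: 1 tree
q xor q xor q xor q: 5 trees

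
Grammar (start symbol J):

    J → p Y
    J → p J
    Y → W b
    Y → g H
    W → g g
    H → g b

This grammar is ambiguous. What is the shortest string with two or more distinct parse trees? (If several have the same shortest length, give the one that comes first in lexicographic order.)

length 4: p g g b has 2 parse trees

Two derivations of p g g b:
  J ⇒ p Y ⇒ p W b ⇒ p g g b
  J ⇒ p Y ⇒ p g H ⇒ p g g b

p g g b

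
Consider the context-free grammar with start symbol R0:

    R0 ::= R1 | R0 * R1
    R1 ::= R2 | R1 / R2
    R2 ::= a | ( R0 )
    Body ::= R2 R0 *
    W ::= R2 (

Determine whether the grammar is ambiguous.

Unambiguous

(Body, W are unreachable from R0, so their rules don't affect L(R0).) This is a standard precedence ladder (R0 over R1 over R2), with each level left-recursive on its own operator ('*' at R0, '/' at R1). That structure is LR(1), hence unambiguous.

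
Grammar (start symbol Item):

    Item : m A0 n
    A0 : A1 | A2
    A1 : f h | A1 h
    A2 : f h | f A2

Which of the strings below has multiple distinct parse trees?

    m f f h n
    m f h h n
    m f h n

m f f h n: 1 tree
m f h h n: 1 tree
m f h n: 2 trees

m f h n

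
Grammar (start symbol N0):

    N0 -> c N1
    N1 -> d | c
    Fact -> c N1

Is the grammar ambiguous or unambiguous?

Unambiguous

Only N0, N1 are reachable from N0; ignoring the rest: Restricted to the reachable nonterminals, every rule has the form A → t or A → t B, and no two rules for the same A share a first terminal. The grammar encodes a DFA — one run per string.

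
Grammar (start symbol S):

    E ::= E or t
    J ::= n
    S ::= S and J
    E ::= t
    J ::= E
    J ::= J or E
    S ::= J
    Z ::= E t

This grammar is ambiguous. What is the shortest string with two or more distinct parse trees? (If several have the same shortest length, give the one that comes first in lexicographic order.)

t or t

length 1: no string has ≥2 trees
length 3: t or t has 2 parse trees

Two derivations of t or t:
  S ⇒ J ⇒ E ⇒ E or t ⇒ t or t
  S ⇒ J ⇒ J or E ⇒ E or E ⇒ t or E ⇒ t or t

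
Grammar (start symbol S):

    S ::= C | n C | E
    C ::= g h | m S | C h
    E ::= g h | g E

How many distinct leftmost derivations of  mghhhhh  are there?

Parse trees for mghhhhh:
  [S [C m [S [C [C [C [C [C g h] h] h] h] h]]]]
  [S [C [C m [S [C [C [C [C g h] h] h] h]]] h]]
  [S [C [C [C m [S [C [C [C g h] h] h]]] h] h]]
  [S [C [C [C [C m [S [C [C g h] h]]] h] h] h]]
  [S [C [C [C [C [C m [S [C g h]]] h] h] h] h]]
  [S [C [C [C [C [C m [S [E g h]]] h] h] h] h]]

6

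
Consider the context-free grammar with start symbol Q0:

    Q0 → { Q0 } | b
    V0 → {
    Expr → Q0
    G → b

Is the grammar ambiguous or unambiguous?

Unambiguous

(V0, Expr, G are unreachable from Q0, so their rules don't affect L(Q0).) L(Q0) is { openⁿ atom closeⁿ : n ≥ 0 }. The bracket depth fixes n, and the derivation is forced at every step.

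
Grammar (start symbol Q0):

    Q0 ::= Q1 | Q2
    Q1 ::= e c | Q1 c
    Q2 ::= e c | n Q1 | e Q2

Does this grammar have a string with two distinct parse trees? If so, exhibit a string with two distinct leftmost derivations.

Ambiguous

Witness: e c

Derivation 1: Q0 ⇒ Q1 ⇒ e c
Derivation 2: Q0 ⇒ Q2 ⇒ e c

Two distinct leftmost derivations for the same string.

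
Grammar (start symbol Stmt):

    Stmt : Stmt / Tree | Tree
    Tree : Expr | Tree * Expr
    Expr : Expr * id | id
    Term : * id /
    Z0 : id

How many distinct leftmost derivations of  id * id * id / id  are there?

4

Parse trees for id * id * id / id:
  [Stmt [Stmt [Tree [Expr [Expr [Expr id] * id] * id]]] / [Tree [Expr id]]]
  [Stmt [Stmt [Tree [Tree [Expr id]] * [Expr [Expr id] * id]]] / [Tree [Expr id]]]
  [Stmt [Stmt [Tree [Tree [Expr [Expr id] * id]] * [Expr id]]] / [Tree [Expr id]]]
  [Stmt [Stmt [Tree [Tree [Tree [Expr id]] * [Expr id]] * [Expr id]]] / [Tree [Expr id]]]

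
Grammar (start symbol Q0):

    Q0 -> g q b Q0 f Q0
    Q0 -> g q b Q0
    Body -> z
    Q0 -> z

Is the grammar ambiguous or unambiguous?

Ambiguous

Witness: g q b g q b z f z

Derivation 1: Q0 ⇒ g q b Q0 f Q0 ⇒ g q b g q b Q0 f Q0 ⇒ g q b g q b z f Q0 ⇒ g q b g q b z f z
Derivation 2: Q0 ⇒ g q b Q0 ⇒ g q b g q b Q0 f Q0 ⇒ g q b g q b z f Q0 ⇒ g q b g q b z f z

Two distinct leftmost derivations for the same string.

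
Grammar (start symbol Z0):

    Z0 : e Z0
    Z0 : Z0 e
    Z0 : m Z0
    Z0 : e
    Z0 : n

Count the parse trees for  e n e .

Parse trees for e n e:
  [Z0 e [Z0 [Z0 n] e]]
  [Z0 [Z0 e [Z0 n]] e]

2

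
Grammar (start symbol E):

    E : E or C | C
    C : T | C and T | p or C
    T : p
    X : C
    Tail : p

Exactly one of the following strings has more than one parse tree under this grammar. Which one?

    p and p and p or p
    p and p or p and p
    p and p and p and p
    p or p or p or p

p or p or p or p

p and p and p or p: 1 tree
p and p or p and p: 1 tree
p and p and p and p: 1 tree
p or p or p or p: 8 trees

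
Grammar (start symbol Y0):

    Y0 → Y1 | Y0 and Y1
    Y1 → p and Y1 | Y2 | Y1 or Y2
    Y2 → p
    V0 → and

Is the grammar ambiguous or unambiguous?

Ambiguous

Witness: p and p

Derivation 1: Y0 ⇒ Y1 ⇒ p and Y1 ⇒ p and Y2 ⇒ p and p
Derivation 2: Y0 ⇒ Y0 and Y1 ⇒ Y1 and Y1 ⇒ Y2 and Y1 ⇒ p and Y1 ⇒ p and Y2 ⇒ p and p

Two distinct leftmost derivations for the same string.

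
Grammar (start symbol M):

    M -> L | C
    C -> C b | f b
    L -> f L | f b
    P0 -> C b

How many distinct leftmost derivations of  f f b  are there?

Parse trees for f f b:
  [M [L f [L f b]]]

1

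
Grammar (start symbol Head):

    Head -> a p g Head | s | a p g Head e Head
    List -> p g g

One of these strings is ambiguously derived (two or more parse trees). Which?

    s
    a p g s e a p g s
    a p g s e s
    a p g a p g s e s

a p g a p g s e s

s: 1 tree
a p g s e a p g s: 1 tree
a p g s e s: 1 tree
a p g a p g s e s: 2 trees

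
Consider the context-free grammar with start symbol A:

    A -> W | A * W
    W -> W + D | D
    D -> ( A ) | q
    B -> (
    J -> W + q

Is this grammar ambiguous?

Only A, W, D are reachable from A; ignoring the rest: A → A * W | W  ;  W → W + D | D  — a left-associative chain with D at the bottom. Each string factors uniquely by precedence.

Unambiguous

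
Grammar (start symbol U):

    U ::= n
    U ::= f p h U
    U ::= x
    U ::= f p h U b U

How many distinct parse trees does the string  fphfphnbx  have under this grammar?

2

Parse trees for fphfphnbx:
  [U f p h [U f p h [U n] b [U x]]]
  [U f p h [U f p h [U n]] b [U x]]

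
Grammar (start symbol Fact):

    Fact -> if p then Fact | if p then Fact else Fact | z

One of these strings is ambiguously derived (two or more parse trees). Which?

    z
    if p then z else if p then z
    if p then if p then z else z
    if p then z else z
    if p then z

z: 1 tree
if p then z else if p then z: 1 tree
if p then if p then z else z: 2 trees
if p then z else z: 1 tree
if p then z: 1 tree

if p then if p then z else z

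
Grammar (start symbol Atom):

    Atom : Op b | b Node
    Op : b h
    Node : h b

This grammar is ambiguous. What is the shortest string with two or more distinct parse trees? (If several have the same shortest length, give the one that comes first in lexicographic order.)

length 3: b h b has 2 parse trees

Two derivations of b h b:
  Atom ⇒ Op b ⇒ b h b
  Atom ⇒ b Node ⇒ b h b

b h b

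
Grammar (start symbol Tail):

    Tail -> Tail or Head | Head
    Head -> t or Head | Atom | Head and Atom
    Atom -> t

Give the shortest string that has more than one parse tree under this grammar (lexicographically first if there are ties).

t or t

length 1: no string has ≥2 trees
length 3: t or t has 2 parse trees

Two derivations of t or t:
  Tail ⇒ Tail or Head ⇒ Head or Head ⇒ Atom or Head ⇒ t or Head ⇒ t or Atom ⇒ t or t
  Tail ⇒ Head ⇒ t or Head ⇒ t or Atom ⇒ t or t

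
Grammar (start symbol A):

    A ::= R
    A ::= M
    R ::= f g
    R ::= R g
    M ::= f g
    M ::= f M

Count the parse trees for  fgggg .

1

Parse trees for fgggg:
  [A [R [R [R [R f g] g] g] g]]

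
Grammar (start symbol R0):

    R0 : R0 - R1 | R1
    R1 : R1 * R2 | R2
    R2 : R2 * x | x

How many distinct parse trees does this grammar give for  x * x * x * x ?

8

Parse trees for x * x * x * x:
  [R0 [R1 [R1 [R2 x]] * [R2 [R2 [R2 x] * x] * x]]]
  [R0 [R1 [R1 [R1 [R2 x]] * [R2 x]] * [R2 [R2 x] * x]]]
  [R0 [R1 [R1 [R2 [R2 x] * x]] * [R2 [R2 x] * x]]]
  [R0 [R1 [R1 [R1 [R2 x]] * [R2 [R2 x] * x]] * [R2 x]]]
  [R0 [R1 [R1 [R1 [R1 [R2 x]] * [R2 x]] * [R2 x]] * [R2 x]]]
  [R0 [R1 [R1 [R1 [R2 [R2 x] * x]] * [R2 x]] * [R2 x]]]
  [R0 [R1 [R1 [R2 [R2 [R2 x] * x] * x]] * [R2 x]]]
  [R0 [R1 [R2 [R2 [R2 [R2 x] * x] * x] * x]]]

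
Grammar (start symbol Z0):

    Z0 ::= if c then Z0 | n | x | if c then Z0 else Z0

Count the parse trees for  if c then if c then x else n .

Parse trees for if c then if c then x else n:
  [Z0 if c then [Z0 if c then [Z0 x] else [Z0 n]]]
  [Z0 if c then [Z0 if c then [Z0 x]] else [Z0 n]]

2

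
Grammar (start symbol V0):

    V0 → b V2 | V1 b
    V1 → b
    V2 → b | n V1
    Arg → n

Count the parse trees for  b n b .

1

Parse trees for b n b:
  [V0 b [V2 n [V1 b]]]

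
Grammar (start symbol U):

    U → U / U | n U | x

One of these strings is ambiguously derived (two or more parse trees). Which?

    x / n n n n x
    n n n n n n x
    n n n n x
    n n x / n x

n n x / n x

x / n n n n x: 1 tree
n n n n n n x: 1 tree
n n n n x: 1 tree
n n x / n x: 3 trees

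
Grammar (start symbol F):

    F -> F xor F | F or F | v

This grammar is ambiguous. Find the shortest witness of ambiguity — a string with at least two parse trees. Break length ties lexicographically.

length 1: no string has ≥2 trees
length 3: no string has ≥2 trees
length 5: v or v or v has 2 parse trees

Two derivations of v or v or v:
  F ⇒ F or F ⇒ F or F or F ⇒ v or F or F ⇒ v or v or F ⇒ v or v or v
  F ⇒ F or F ⇒ v or F ⇒ v or F or F ⇒ v or v or F ⇒ v or v or v

v or v or v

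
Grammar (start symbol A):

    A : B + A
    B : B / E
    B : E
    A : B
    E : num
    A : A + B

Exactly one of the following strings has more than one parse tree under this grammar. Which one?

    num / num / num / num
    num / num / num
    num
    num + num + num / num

num + num + num / num

num / num / num / num: 1 tree
num / num / num: 1 tree
num: 1 tree
num + num + num / num: 4 trees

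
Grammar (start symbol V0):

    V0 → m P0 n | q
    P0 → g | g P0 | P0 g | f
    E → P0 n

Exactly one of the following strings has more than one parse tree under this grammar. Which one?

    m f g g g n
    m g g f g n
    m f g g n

m f g g g n: 1 tree
m g g f g n: 3 trees
m f g g n: 1 tree

m g g f g n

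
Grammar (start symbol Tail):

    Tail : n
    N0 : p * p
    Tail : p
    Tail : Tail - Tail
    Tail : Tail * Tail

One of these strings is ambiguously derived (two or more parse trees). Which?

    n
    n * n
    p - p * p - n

n: 1 tree
n * n: 1 tree
p - p * p - n: 5 trees

p - p * p - n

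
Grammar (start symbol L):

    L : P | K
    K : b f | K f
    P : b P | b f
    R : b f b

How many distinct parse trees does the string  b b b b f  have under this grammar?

1

Parse trees for b b b b f:
  [L [P b [P b [P b [P b f]]]]]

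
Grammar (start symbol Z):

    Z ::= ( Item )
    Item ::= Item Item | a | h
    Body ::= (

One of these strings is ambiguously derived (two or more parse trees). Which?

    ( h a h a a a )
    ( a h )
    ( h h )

( h a h a a a ): 42 trees
( a h ): 1 tree
( h h ): 1 tree

( h a h a a a )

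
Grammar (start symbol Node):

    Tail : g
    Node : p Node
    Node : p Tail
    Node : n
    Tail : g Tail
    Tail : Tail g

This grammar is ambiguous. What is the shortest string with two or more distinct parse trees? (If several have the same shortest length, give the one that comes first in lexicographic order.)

length 1: no string has ≥2 trees
length 2: no string has ≥2 trees
length 3: p g g has 2 parse trees

Two derivations of p g g:
  Node ⇒ p Tail ⇒ p g Tail ⇒ p g g
  Node ⇒ p Tail ⇒ p Tail g ⇒ p g g

p g g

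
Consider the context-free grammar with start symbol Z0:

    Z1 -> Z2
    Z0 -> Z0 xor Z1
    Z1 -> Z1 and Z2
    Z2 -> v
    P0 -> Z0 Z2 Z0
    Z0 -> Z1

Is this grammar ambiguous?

Unambiguous

(P0 is unreachable from Z0, so its rules don't affect L(Z0).) This is a standard precedence ladder (Z0 over Z1 over Z2), with each level left-recursive on its own operator ('xor' at Z0, 'and' at Z1). That structure is LR(1), hence unambiguous.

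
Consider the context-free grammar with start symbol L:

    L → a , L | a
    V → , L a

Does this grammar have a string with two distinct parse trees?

Unambiguous

Only L is reachable from L; ignoring the rest: Right-recursive list with a separator: after each atom, whether the separator follows determines the rule. One parse per string.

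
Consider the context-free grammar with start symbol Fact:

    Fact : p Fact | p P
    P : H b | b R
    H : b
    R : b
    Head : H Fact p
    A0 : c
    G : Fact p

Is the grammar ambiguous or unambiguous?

Witness: p b b

Derivation 1: Fact ⇒ p P ⇒ p H b ⇒ p b b
Derivation 2: Fact ⇒ p P ⇒ p b R ⇒ p b b

Two distinct leftmost derivations for the same string.

Ambiguous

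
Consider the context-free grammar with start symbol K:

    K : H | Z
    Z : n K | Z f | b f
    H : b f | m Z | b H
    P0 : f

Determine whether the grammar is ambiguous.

Ambiguous

Witness: b f

Derivation 1: K ⇒ H ⇒ b f
Derivation 2: K ⇒ Z ⇒ b f

Two distinct leftmost derivations for the same string.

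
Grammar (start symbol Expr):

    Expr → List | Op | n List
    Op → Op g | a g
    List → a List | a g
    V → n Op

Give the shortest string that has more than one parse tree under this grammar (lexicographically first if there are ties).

length 2: a g has 2 parse trees

Two derivations of a g:
  Expr ⇒ List ⇒ a g
  Expr ⇒ Op ⇒ a g

a g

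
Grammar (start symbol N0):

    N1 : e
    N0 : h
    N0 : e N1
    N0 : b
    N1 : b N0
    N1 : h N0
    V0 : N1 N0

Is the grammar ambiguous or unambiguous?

Unambiguous

(V0 is unreachable from N0, so its rules don't affect L(N0).) The reachable rules are right-linear with at most one rule per (nonterminal, next-terminal) pair. Each input token forces the next rule, so parsing is deterministic.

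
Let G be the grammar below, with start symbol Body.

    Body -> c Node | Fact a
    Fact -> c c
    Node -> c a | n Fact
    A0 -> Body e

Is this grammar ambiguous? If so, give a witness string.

Witness: c c a

Derivation 1: Body ⇒ c Node ⇒ c c a
Derivation 2: Body ⇒ Fact a ⇒ c c a

Two distinct leftmost derivations for the same string.

Ambiguous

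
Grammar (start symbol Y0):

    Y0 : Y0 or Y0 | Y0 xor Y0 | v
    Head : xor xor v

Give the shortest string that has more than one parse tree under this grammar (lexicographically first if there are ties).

length 1: no string has ≥2 trees
length 3: no string has ≥2 trees
length 5: v or v or v has 2 parse trees

Two derivations of v or v or v:
  Y0 ⇒ Y0 or Y0 ⇒ Y0 or Y0 or Y0 ⇒ v or Y0 or Y0 ⇒ v or v or Y0 ⇒ v or v or v
  Y0 ⇒ Y0 or Y0 ⇒ v or Y0 ⇒ v or Y0 or Y0 ⇒ v or v or Y0 ⇒ v or v or v

v or v or v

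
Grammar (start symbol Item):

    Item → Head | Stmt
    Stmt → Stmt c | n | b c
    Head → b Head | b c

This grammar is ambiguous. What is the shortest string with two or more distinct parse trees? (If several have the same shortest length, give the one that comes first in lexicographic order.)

length 1: no string has ≥2 trees
length 2: b c has 2 parse trees

Two derivations of b c:
  Item ⇒ Head ⇒ b c
  Item ⇒ Stmt ⇒ b c

b c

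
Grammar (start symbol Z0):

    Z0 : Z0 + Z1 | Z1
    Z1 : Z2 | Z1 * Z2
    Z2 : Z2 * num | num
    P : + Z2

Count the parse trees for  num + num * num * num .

4

Parse trees for num + num * num * num:
  [Z0 [Z0 [Z1 [Z2 num]]] + [Z1 [Z2 [Z2 [Z2 num] * num] * num]]]
  [Z0 [Z0 [Z1 [Z2 num]]] + [Z1 [Z1 [Z2 num]] * [Z2 [Z2 num] * num]]]
  [Z0 [Z0 [Z1 [Z2 num]]] + [Z1 [Z1 [Z2 [Z2 num] * num]] * [Z2 num]]]
  [Z0 [Z0 [Z1 [Z2 num]]] + [Z1 [Z1 [Z1 [Z2 num]] * [Z2 num]] * [Z2 num]]]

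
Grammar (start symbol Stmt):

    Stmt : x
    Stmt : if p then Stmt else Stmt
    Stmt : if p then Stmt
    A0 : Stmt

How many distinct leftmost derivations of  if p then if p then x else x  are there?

2

Parse trees for if p then if p then x else x:
  [Stmt if p then [Stmt if p then [Stmt x]] else [Stmt x]]
  [Stmt if p then [Stmt if p then [Stmt x] else [Stmt x]]]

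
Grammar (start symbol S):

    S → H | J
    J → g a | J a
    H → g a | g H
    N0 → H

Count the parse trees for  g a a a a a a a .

Parse trees for g a a a a a a a:
  [S [J [J [J [J [J [J [J g a] a] a] a] a] a] a]]

1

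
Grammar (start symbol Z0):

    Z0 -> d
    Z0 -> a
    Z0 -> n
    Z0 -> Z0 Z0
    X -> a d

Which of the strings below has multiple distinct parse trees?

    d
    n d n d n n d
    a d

n d n d n n d

d: 1 tree
n d n d n n d: 132 trees
a d: 1 tree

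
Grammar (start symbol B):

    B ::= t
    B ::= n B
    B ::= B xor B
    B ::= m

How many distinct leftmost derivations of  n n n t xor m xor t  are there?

14

Parse trees for n n n t xor m xor t (showing first 6 of 14):
  [B n [B n [B n [B [B t] xor [B [B m] xor [B t]]]]]]
  [B n [B n [B n [B [B [B t] xor [B m]] xor [B t]]]]]
  [B n [B n [B [B n [B t]] xor [B [B m] xor [B t]]]]]
  [B n [B n [B [B n [B [B t] xor [B m]]] xor [B t]]]]
  [B n [B n [B [B [B n [B t]] xor [B m]] xor [B t]]]]
  [B n [B [B n [B n [B t]]] xor [B [B m] xor [B t]]]]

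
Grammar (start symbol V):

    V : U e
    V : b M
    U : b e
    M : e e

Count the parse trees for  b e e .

2

Parse trees for b e e:
  [V [U b e] e]
  [V b [M e e]]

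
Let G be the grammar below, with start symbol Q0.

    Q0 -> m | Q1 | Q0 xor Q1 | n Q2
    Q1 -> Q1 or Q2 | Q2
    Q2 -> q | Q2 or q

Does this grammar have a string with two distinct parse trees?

Witness: q or q

Derivation 1: Q0 ⇒ Q1 ⇒ Q1 or Q2 ⇒ Q2 or Q2 ⇒ q or Q2 ⇒ q or q
Derivation 2: Q0 ⇒ Q1 ⇒ Q2 ⇒ Q2 or q ⇒ q or q

Two distinct leftmost derivations for the same string.

Ambiguous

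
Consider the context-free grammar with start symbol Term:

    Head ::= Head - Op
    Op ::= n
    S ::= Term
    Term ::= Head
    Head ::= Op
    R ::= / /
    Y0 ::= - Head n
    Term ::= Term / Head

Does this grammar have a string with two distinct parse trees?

Unambiguous

Only Term, Head, Op are reachable from Term; ignoring the rest: The grammar is stratified — Term handles '/' (left-recursive), Head handles '-', Op atoms. Each operator has a fixed associativity and precedence level, so every string has one parse.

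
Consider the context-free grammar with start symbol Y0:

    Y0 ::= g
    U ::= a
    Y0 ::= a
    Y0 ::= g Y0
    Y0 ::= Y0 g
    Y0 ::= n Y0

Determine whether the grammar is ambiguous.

Witness: g g

Derivation 1: Y0 ⇒ g Y0 ⇒ g g
Derivation 2: Y0 ⇒ Y0 g ⇒ g g

Two distinct leftmost derivations for the same string.

Ambiguous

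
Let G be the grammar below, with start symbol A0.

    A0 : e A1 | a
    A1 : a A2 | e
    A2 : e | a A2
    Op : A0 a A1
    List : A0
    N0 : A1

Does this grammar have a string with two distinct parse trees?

Only A0, A1, A2 are reachable from A0; ignoring the rest: The reachable rules are right-linear with at most one rule per (nonterminal, next-terminal) pair. Each input token forces the next rule, so parsing is deterministic.

Unambiguous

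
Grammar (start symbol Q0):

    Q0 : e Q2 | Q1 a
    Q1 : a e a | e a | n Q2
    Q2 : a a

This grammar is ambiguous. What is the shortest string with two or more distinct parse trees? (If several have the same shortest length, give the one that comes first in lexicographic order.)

e a a

length 3: e a a has 2 parse trees

Two derivations of e a a:
  Q0 ⇒ e Q2 ⇒ e a a
  Q0 ⇒ Q1 a ⇒ e a a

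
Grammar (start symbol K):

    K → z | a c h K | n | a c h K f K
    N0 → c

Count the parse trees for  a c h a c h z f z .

Parse trees for a c h a c h z f z:
  [K a c h [K a c h [K z] f [K z]]]
  [K a c h [K a c h [K z]] f [K z]]

2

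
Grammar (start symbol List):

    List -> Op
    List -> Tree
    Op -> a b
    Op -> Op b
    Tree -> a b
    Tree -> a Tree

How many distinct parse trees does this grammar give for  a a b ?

1

Parse trees for a a b:
  [List [Tree a [Tree a b]]]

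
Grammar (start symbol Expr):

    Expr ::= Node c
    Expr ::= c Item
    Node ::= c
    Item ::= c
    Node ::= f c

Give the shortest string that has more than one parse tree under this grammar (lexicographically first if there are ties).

length 2: c c has 2 parse trees

Two derivations of c c:
  Expr ⇒ Node c ⇒ c c
  Expr ⇒ c Item ⇒ c c

c c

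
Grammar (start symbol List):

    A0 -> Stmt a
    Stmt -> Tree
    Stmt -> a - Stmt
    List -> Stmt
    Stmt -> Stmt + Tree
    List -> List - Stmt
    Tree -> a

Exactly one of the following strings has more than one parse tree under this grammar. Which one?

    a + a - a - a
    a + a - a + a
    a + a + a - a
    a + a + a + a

a + a - a - a: 2 trees
a + a - a + a: 1 tree
a + a + a - a: 1 tree
a + a + a + a: 1 tree

a + a - a - a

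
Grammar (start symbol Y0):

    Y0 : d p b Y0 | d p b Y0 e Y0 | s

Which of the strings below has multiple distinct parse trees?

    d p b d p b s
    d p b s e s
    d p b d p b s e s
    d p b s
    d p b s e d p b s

d p b d p b s e s

d p b d p b s: 1 tree
d p b s e s: 1 tree
d p b d p b s e s: 2 trees
d p b s: 1 tree
d p b s e d p b s: 1 tree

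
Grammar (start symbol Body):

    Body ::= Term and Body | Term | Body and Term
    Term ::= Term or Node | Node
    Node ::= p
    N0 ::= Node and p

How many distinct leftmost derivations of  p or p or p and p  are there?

2

Parse trees for p or p or p and p:
  [Body [Term [Term [Term [Node p]] or [Node p]] or [Node p]] and [Body [Term [Node p]]]]
  [Body [Body [Term [Term [Term [Node p]] or [Node p]] or [Node p]]] and [Term [Node p]]]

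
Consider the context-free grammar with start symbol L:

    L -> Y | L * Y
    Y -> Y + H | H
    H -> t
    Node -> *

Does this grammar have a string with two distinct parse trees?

(Node is unreachable from L, so its rules don't affect L(L).) The grammar is stratified — L handles '*' (left-recursive), Y handles '+', H atoms. Each operator has a fixed associativity and precedence level, so every string has one parse.

Unambiguous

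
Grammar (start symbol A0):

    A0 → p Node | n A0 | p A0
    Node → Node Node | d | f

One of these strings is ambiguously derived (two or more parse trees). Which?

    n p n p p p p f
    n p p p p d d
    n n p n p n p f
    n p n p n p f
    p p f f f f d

p p f f f f d

n p n p p p p f: 1 tree
n p p p p d d: 1 tree
n n p n p n p f: 1 tree
n p n p n p f: 1 tree
p p f f f f d: 14 trees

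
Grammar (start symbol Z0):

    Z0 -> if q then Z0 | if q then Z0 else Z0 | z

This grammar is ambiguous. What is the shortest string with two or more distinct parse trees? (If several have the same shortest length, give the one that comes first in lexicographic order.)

if q then if q then z else z

length 1: no string has ≥2 trees
length 4: no string has ≥2 trees
length 6: no string has ≥2 trees
length 7: no string has ≥2 trees
length 9: if q then if q then z else z has 2 parse trees

Two derivations of if q then if q then z else z:
  Z0 ⇒ if q then Z0 ⇒ if q then if q then Z0 else Z0 ⇒ if q then if q then z else Z0 ⇒ if q then if q then z else z
  Z0 ⇒ if q then Z0 else Z0 ⇒ if q then if q then Z0 else Z0 ⇒ if q then if q then z else Z0 ⇒ if q then if q then z else z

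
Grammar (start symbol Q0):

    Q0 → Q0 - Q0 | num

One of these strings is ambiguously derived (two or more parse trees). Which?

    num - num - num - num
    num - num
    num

num - num - num - num

num - num - num - num: 5 trees
num - num: 1 tree
num: 1 tree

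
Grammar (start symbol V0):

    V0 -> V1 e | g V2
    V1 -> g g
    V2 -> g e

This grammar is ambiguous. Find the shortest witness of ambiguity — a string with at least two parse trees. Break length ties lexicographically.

g g e

length 3: g g e has 2 parse trees

Two derivations of g g e:
  V0 ⇒ V1 e ⇒ g g e
  V0 ⇒ g V2 ⇒ g g e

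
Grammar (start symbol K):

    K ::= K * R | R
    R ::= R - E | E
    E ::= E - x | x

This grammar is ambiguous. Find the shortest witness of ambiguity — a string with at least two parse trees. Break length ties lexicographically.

length 1: no string has ≥2 trees
length 3: x - x has 2 parse trees

Two derivations of x - x:
  K ⇒ R ⇒ R - E ⇒ E - E ⇒ x - E ⇒ x - x
  K ⇒ R ⇒ E ⇒ E - x ⇒ x - x

x - x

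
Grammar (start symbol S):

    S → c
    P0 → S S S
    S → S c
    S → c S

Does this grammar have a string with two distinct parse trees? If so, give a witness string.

Ambiguous

Witness: c c

Derivation 1: S ⇒ S c ⇒ c c
Derivation 2: S ⇒ c S ⇒ c c

Two distinct leftmost derivations for the same string.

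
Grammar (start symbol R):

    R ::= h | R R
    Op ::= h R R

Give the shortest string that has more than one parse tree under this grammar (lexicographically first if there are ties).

h h h

length 1: no string has ≥2 trees
length 2: no string has ≥2 trees
length 3: h h h has 2 parse trees

Two derivations of h h h:
  R ⇒ R R ⇒ h R ⇒ h R R ⇒ h h R ⇒ h h h
  R ⇒ R R ⇒ R R R ⇒ h R R ⇒ h h R ⇒ h h h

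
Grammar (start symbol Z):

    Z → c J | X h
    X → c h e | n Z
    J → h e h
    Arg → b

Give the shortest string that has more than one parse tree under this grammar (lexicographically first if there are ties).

c h e h

length 4: c h e h has 2 parse trees

Two derivations of c h e h:
  Z ⇒ c J ⇒ c h e h
  Z ⇒ X h ⇒ c h e h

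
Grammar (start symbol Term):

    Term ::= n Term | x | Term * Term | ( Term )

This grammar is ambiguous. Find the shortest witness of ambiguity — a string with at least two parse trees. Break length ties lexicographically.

n x * x

length 1: no string has ≥2 trees
length 2: no string has ≥2 trees
length 3: no string has ≥2 trees
length 4: n x * x has 2 parse trees

Two derivations of n x * x:
  Term ⇒ n Term ⇒ n Term * Term ⇒ n x * Term ⇒ n x * x
  Term ⇒ Term * Term ⇒ n Term * Term ⇒ n x * Term ⇒ n x * x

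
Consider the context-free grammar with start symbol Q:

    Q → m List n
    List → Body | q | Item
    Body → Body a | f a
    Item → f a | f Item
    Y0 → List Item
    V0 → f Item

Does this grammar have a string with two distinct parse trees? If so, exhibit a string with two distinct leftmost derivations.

Ambiguous

Witness: m f a n

Derivation 1: Q ⇒ m List n ⇒ m Body n ⇒ m f a n
Derivation 2: Q ⇒ m List n ⇒ m Item n ⇒ m f a n

Two distinct leftmost derivations for the same string.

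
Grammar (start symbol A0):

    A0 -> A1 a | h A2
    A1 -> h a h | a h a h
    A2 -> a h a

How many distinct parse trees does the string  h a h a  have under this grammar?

2

Parse trees for h a h a:
  [A0 [A1 h a h] a]
  [A0 h [A2 a h a]]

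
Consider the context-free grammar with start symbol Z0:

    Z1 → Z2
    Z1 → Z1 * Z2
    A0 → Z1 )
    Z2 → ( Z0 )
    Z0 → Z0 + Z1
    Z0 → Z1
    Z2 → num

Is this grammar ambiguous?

Only Z0, Z1, Z2 are reachable from Z0; ignoring the rest: This is a standard precedence ladder (Z0 over Z1 over Z2), with each level left-recursive on its own operator ('+' at Z0, '*' at Z1). That structure is LR(1), hence unambiguous.

Unambiguous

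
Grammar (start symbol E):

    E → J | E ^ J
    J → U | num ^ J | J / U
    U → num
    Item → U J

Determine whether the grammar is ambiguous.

Ambiguous

Witness: num ^ num

Derivation 1: E ⇒ J ⇒ num ^ J ⇒ num ^ U ⇒ num ^ num
Derivation 2: E ⇒ E ^ J ⇒ J ^ J ⇒ U ^ J ⇒ num ^ J ⇒ num ^ U ⇒ num ^ num

Two distinct leftmost derivations for the same string.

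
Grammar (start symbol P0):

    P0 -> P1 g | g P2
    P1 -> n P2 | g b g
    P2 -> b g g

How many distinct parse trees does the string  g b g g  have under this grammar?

Parse trees for g b g g:
  [P0 [P1 g b g] g]
  [P0 g [P2 b g g]]

2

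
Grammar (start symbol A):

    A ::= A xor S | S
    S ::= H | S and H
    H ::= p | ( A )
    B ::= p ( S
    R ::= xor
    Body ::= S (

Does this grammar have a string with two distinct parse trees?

Unambiguous

(B, R, Body are unreachable from A, so their rules don't affect L(A).) This is a standard precedence ladder (A over S over H), with each level left-recursive on its own operator ('xor' at A, 'and' at S). That structure is LR(1), hence unambiguous.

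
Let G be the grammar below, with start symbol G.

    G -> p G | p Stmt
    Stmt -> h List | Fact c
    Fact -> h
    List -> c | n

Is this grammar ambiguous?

Witness: p h c

Derivation 1: G ⇒ p Stmt ⇒ p h List ⇒ p h c
Derivation 2: G ⇒ p Stmt ⇒ p Fact c ⇒ p h c

Two distinct leftmost derivations for the same string.

Ambiguous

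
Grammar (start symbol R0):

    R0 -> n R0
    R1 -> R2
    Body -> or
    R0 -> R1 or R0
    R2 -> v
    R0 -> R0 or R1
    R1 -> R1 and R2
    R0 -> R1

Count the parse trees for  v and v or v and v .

2

Parse trees for v and v or v and v:
  [R0 [R1 [R1 [R2 v]] and [R2 v]] or [R0 [R1 [R1 [R2 v]] and [R2 v]]]]
  [R0 [R0 [R1 [R1 [R2 v]] and [R2 v]]] or [R1 [R1 [R2 v]] and [R2 v]]]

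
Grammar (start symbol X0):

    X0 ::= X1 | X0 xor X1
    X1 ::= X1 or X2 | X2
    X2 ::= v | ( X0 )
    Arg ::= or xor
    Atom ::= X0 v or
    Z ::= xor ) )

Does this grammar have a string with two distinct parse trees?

Only X0, X1, X2 are reachable from X0; ignoring the rest: The grammar is stratified — X0 handles 'xor' (left-recursive), X1 handles 'or', X2 atoms. Each operator has a fixed associativity and precedence level, so every string has one parse.

Unambiguous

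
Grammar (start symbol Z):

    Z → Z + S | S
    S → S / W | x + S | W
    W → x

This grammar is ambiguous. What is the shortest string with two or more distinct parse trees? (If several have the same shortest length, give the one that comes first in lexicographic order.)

length 1: no string has ≥2 trees
length 3: x + x has 2 parse trees

Two derivations of x + x:
  Z ⇒ Z + S ⇒ S + S ⇒ W + S ⇒ x + S ⇒ x + W ⇒ x + x
  Z ⇒ S ⇒ x + S ⇒ x + W ⇒ x + x

x + x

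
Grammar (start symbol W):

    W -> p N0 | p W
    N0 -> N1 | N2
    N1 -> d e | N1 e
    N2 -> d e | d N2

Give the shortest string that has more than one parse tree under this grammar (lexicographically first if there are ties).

length 3: p d e has 2 parse trees

Two derivations of p d e:
  W ⇒ p N0 ⇒ p N1 ⇒ p d e
  W ⇒ p N0 ⇒ p N2 ⇒ p d e

p d e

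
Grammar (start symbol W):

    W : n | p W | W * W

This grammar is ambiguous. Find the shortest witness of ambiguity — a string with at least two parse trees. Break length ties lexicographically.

length 1: no string has ≥2 trees
length 2: no string has ≥2 trees
length 3: no string has ≥2 trees
length 4: p n * n has 2 parse trees

Two derivations of p n * n:
  W ⇒ p W ⇒ p W * W ⇒ p n * W ⇒ p n * n
  W ⇒ W * W ⇒ p W * W ⇒ p n * W ⇒ p n * n

p n * n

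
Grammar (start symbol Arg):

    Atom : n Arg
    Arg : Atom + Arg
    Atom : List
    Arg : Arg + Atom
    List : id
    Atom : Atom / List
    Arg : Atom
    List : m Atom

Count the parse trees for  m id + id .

2

Parse trees for m id + id:
  [Arg [Atom [List m [Atom [List id]]]] + [Arg [Atom [List id]]]]
  [Arg [Arg [Atom [List m [Atom [List id]]]]] + [Atom [List id]]]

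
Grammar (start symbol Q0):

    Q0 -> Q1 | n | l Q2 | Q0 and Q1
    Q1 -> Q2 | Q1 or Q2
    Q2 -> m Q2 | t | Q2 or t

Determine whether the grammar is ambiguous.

Ambiguous

Witness: t or t

Derivation 1: Q0 ⇒ Q1 ⇒ Q2 ⇒ Q2 or t ⇒ t or t
Derivation 2: Q0 ⇒ Q1 ⇒ Q1 or Q2 ⇒ Q2 or Q2 ⇒ t or Q2 ⇒ t or t

Two distinct leftmost derivations for the same string.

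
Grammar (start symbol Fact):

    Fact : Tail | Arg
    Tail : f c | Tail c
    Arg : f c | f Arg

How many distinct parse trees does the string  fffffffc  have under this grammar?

1

Parse trees for fffffffc:
  [Fact [Arg f [Arg f [Arg f [Arg f [Arg f [Arg f [Arg f c]]]]]]]]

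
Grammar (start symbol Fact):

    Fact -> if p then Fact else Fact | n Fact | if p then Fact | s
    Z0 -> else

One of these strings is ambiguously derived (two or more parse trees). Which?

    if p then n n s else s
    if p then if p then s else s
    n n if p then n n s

if p then n n s else s: 1 tree
if p then if p then s else s: 2 trees
n n if p then n n s: 1 tree

if p then if p then s else s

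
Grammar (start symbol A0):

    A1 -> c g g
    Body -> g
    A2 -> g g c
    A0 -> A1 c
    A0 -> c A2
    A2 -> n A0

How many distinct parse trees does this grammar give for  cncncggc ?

2

Parse trees for cncncggc:
  [A0 c [A2 n [A0 c [A2 n [A0 [A1 c g g] c]]]]]
  [A0 c [A2 n [A0 c [A2 n [A0 c [A2 g g c]]]]]]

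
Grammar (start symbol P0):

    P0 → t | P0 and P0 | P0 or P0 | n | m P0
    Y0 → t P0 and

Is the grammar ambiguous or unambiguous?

Witness: m n and n

Derivation 1: P0 ⇒ P0 and P0 ⇒ m P0 and P0 ⇒ m n and P0 ⇒ m n and n
Derivation 2: P0 ⇒ m P0 ⇒ m P0 and P0 ⇒ m n and P0 ⇒ m n and n

Two distinct leftmost derivations for the same string.

Ambiguous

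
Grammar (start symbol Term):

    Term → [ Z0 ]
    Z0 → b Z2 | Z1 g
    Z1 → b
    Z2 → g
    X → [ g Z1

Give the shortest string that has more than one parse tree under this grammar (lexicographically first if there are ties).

length 4: [ b g ] has 2 parse trees

Two derivations of [ b g ]:
  Term ⇒ [ Z0 ] ⇒ [ b Z2 ] ⇒ [ b g ]
  Term ⇒ [ Z0 ] ⇒ [ Z1 g ] ⇒ [ b g ]

[ b g ]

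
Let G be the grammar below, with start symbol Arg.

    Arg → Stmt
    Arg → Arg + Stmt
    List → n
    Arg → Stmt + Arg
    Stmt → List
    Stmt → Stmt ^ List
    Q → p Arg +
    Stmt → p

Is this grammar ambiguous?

Ambiguous

Witness: n + n

Derivation 1: Arg ⇒ Arg + Stmt ⇒ Stmt + Stmt ⇒ List + Stmt ⇒ n + Stmt ⇒ n + List ⇒ n + n
Derivation 2: Arg ⇒ Stmt + Arg ⇒ List + Arg ⇒ n + Arg ⇒ n + Stmt ⇒ n + List ⇒ n + n

Two distinct leftmost derivations for the same string.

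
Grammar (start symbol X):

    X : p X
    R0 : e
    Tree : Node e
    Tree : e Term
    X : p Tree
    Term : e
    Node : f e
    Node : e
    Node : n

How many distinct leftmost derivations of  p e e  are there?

Parse trees for p e e:
  [X p [Tree [Node e] e]]
  [X p [Tree e [Term e]]]

2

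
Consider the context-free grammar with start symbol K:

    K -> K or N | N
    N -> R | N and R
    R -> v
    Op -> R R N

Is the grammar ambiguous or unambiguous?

Only K, N, R are reachable from K; ignoring the rest: This is a standard precedence ladder (K over N over R), with each level left-recursive on its own operator ('or' at K, 'and' at N). That structure is LR(1), hence unambiguous.

Unambiguous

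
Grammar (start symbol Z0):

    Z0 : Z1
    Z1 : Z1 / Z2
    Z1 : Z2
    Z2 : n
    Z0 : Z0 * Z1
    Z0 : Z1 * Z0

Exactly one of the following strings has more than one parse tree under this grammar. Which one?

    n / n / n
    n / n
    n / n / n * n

n / n / n: 1 tree
n / n: 1 tree
n / n / n * n: 2 trees

n / n / n * n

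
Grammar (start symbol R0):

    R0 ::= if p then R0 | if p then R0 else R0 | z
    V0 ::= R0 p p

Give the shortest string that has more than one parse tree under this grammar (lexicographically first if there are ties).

length 1: no string has ≥2 trees
length 4: no string has ≥2 trees
length 6: no string has ≥2 trees
length 7: no string has ≥2 trees
length 9: if p then if p then z else z has 2 parse trees

Two derivations of if p then if p then z else z:
  R0 ⇒ if p then R0 ⇒ if p then if p then R0 else R0 ⇒ if p then if p then z else R0 ⇒ if p then if p then z else z
  R0 ⇒ if p then R0 else R0 ⇒ if p then if p then R0 else R0 ⇒ if p then if p then z else R0 ⇒ if p then if p then z else z

if p then if p then z else z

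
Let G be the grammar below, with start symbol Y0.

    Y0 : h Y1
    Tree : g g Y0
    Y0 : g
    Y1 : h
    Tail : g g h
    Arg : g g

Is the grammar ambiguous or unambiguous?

Unambiguous

Only Y0, Y1 are reachable from Y0; ignoring the rest: The reachable rules are right-linear with at most one rule per (nonterminal, next-terminal) pair. Each input token forces the next rule, so parsing is deterministic.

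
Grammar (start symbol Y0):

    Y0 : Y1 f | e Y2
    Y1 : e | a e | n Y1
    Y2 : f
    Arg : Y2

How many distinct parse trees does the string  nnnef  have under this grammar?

Parse trees for nnnef:
  [Y0 [Y1 n [Y1 n [Y1 n [Y1 e]]]] f]

1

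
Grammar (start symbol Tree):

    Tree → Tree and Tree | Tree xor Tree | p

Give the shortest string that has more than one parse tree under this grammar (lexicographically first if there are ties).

p and p and p

length 1: no string has ≥2 trees
length 3: no string has ≥2 trees
length 5: p and p and p has 2 parse trees

Two derivations of p and p and p:
  Tree ⇒ Tree and Tree ⇒ Tree and Tree and Tree ⇒ p and Tree and Tree ⇒ p and p and Tree ⇒ p and p and p
  Tree ⇒ Tree and Tree ⇒ p and Tree ⇒ p and Tree and Tree ⇒ p and p and Tree ⇒ p and p and p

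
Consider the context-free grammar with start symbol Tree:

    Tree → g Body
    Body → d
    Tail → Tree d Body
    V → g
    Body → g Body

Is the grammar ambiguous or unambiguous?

Unambiguous

Only Tree, Body are reachable from Tree; ignoring the rest: Each reachable nonterminal has at most one production per leading terminal, and all productions are right-linear; the derivation is determined token-by-token.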